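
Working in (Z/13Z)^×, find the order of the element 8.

ord(8) | φ(13) = 13 − 1 = 12 = 2^2 · 3.
Divisors of 12: 1, 2, 3, 4, 6, 12.
Compute 8^d (mod 13) for the divisors d until we hit 1:
8^1 ≡ 8 (mod 13)
8^2 ≡ 12 (mod 13)
8^3 ≡ 5 (mod 13)
8^4 ≡ 1 (mod 13) ✓
Hence ord(8) = 4.

4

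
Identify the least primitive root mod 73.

φ(73) = 73 − 1 = 72 = 2^3 · 3^2.
Test candidates g = 2, 3, … against the prime factors q ∈ {2, 3} of φ(73): g is a generator iff g^(72/q) ≢ 1 for every such q.
g = 2: 2^36 ≡ 1 — hits 1, so not a primitive root.
g = 3: 3^36 ≡ 1 — hits 1, so not a primitive root.
g = 4: 4^36 ≡ 1 — hits 1, so not a primitive root.
g = 5: 5^36 ≡ 72; 5^24 ≡ 8 — none is 1, so 5 is a primitive root.
The smallest primitive root modulo 73 is 5.

5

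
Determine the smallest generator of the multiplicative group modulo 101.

φ(101) = 101 − 1 = 100 = 2^2 · 5^2.
g is a primitive root iff g^(100/q) ≢ 1 (mod 101) for each prime q ∈ {2, 5}.
g = 2: 2^50 ≡ 100; 2^20 ≡ 95 — none is 1, so 2 is a primitive root.
So 2 is the smallest generator of (Z/101Z)^×.

2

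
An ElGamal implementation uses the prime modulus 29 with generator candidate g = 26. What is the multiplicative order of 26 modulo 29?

28

The order of 26 must divide φ(29) = 29 − 1 = 28 = 2^2 · 7.
Divisors of 28: 1, 2, 4, 7, 14, 28.
Test each divisor d:
26^1 ≡ 26 (mod 29)
26^2 ≡ 9 (mod 29)
26^4 ≡ 23 (mod 29)
26^7 ≡ 17 (mod 29)
26^14 ≡ 28 (mod 29)
26^28 ≡ 1 (mod 29) ✓
So ord_29(26) = 28.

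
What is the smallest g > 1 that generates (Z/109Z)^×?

6

φ(109) = 109 − 1 = 108 = 2^2 · 3^3.
g is a primitive root iff g^(108/q) ≢ 1 (mod 109) for each prime q ∈ {2, 3}.
g = 2: 2^54 ≡ 108; 2^36 ≡ 1 — hits 1, so not a primitive root.
g = 3: 3^54 ≡ 1 — hits 1, so not a primitive root.
g = 4: 4^54 ≡ 1 — hits 1, so not a primitive root.
g = 5: 5^54 ≡ 1 — hits 1, so not a primitive root.
g = 6: 6^54 ≡ 108; 6^36 ≡ 63 — none is 1, so 6 is a primitive root.
Hence the least primitive root of 109 is 6.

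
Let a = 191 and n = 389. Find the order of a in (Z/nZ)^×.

388

By Lagrange's theorem, ord_389(191) divides φ(389) = 389 − 1 = 388 = 2^2 · 97.
Divisors of 388: 1, 2, 4, 97, 194, 388.
Check 191^d mod 389 for each divisor in increasing order:
191^1 ≡ 191
191^2 ≡ 304
191^4 ≡ 223
191^97 ≡ 115
191^194 ≡ 388
191^388 ≡ 1
Therefore the multiplicative order of 191 modulo 389 is 388.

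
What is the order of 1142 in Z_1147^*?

ord(1142) | φ(1147) = φ(31·37) = (31−1)·(37−1) = 30·36 = 1080 = 2^3 · 3^3 · 5.
Divisors of 1080: 1, 2, 3, 4, 5, 6, 8, 9, 10, 12, 15, 18, 20, 24, 27, 30, 36, 40, 45, 54, 60, 72, 90, 108, 120, 135, 180, 216, 270, 360, 540, 1080.
Test each divisor d:
1142^1 ≡ 1142 (mod 1147)
1142^2 ≡ 25 (mod 1147)
1142^3 ≡ 1022 (mod 1147)
1142^4 ≡ 625 (mod 1147)
1142^5 ≡ 316 (mod 1147)
1142^6 ≡ 714 (mod 1147)
1142^8 ≡ 645 (mod 1147)
1142^9 ≡ 216 (mod 1147)
1142^10 ≡ 67 (mod 1147)
1142^12 ≡ 528 (mod 1147)
1142^15 ≡ 526 (mod 1147)
1142^18 ≡ 776 (mod 1147)
1142^20 ≡ 1048 (mod 1147)
1142^24 ≡ 63 (mod 1147)
1142^27 ≡ 154 (mod 1147)
1142^30 ≡ 249 (mod 1147)
1142^36 ≡ 1 (mod 1147) ✓
Therefore the multiplicative order of 1142 modulo 1147 is 36.

36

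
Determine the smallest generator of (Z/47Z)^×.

φ(47) = 47 − 1 = 46 = 2 · 23.
g is a primitive root iff g^(46/q) ≢ 1 (mod 47) for each prime q ∈ {2, 23}.
g = 2: 2^23 ≡ 1 — hits 1, so not a primitive root.
g = 3: 3^23 ≡ 1 — hits 1, so not a primitive root.
g = 4: 4^23 ≡ 1 — hits 1, so not a primitive root.
g = 5: 5^23 ≡ 46; 5^2 ≡ 25 — none is 1, so 5 is a primitive root.
Hence the least primitive root of 47 is 5.

5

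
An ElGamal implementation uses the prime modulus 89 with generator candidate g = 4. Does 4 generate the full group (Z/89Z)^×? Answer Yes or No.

No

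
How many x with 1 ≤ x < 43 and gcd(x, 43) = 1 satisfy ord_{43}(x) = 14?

6

φ(43) = 43 − 1 = 42 = 2 · 3 · 7.
In a cyclic group of order 42, there are φ(d) elements of order d for each divisor d of 42, and zero for non-divisors.
14 = 2 · 7 divides 42, and φ(14) = 6.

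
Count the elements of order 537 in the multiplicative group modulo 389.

0

φ(389) = 389 − 1 = 388 = 2^2 · 97.
In a cyclic group of order 388, there are φ(d) elements of order d for each divisor d of 388, and zero for non-divisors.
Here 388 is not a multiple of 537, so there are no elements of order 537.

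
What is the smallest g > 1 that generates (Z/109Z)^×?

6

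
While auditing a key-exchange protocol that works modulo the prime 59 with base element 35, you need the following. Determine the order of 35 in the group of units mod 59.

The order of 35 must divide φ(59) = 59 − 1 = 58 = 2 · 29.
Divisors of 58: 1, 2, 29, 58.
Check 35^d mod 59 for each divisor in increasing order:
35^1 ≡ 35 (mod 59)
35^2 ≡ 45 (mod 59)
35^29 ≡ 1 (mod 59) ✓
Therefore the multiplicative order of 35 modulo 59 is 29.

29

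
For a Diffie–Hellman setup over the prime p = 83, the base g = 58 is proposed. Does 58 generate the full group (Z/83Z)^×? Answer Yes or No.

Yes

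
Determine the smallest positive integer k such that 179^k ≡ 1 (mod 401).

20

ord(179) | φ(401) = 401 − 1 = 400 = 2^4 · 5^2.
Divisors of 400: 1, 2, 4, 5, 8, 10, 16, 20, 25, 40, 50, 80, 100, 200, 400.
Evaluate successive powers at the divisors of 400:
179^1 ≡ 179 (mod 401)
179^2 ≡ 362 (mod 401)
179^4 ≡ 318 (mod 401)
179^5 ≡ 381 (mod 401)
179^8 ≡ 72 (mod 401)
179^10 ≡ 400 (mod 401)
179^16 ≡ 372 (mod 401)
179^20 ≡ 1 (mod 401) ✓
So ord_401(179) = 20.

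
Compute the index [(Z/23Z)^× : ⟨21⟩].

1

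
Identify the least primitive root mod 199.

3

φ(199) = 199 − 1 = 198 = 2 · 3^2 · 11.
Test candidates g = 2, 3, … against the prime factors q ∈ {2, 3, 11} of φ(199): g is a generator iff g^(198/q) ≢ 1 for every such q.
g = 2: 2^99 ≡ 1 — hits 1, so not a primitive root.
g = 3: 3^99 ≡ 198; 3^66 ≡ 106; 3^18 ≡ 125 — none is 1, so 3 is a primitive root.
Hence the least primitive root of 199 is 3.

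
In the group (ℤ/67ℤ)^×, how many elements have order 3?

φ(67) = 67 − 1 = 66 = 2 · 3 · 11.
(Z/67Z)^× is cyclic (|G| = 66); a cyclic group of order m has exactly φ(d) elements of each order d | m, and none otherwise.
3 | 66, and φ(3) = 3 − 1 = 2.

2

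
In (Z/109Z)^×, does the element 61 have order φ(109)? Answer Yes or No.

φ(109) = 109 − 1 = 108 = 2^2 · 3^3.
61 is a primitive root mod 109 iff 61^(φ(109)/q) ≢ 1 for every prime q | φ(109), i.e. q ∈ {2, 3}.
61^54 ≡ 1 (mod 109)  [q = 2: ≡ 1 ✗]
61^36 ≡ 63 (mod 109)  [q = 3: ≢ 1 ✓]
61^54 ≡ 1 shows ord(61) | 54, strictly less than φ(109); not a primitive root.

No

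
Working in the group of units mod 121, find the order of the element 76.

22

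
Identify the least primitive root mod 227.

2

φ(227) = 227 − 1 = 226 = 2 · 113.
Test candidates g = 2, 3, … against the prime factors q ∈ {2, 113} of φ(227): g is a generator iff g^(226/q) ≢ 1 for every such q.
g = 2: 2^113 ≡ 226; 2^2 ≡ 4 — none is 1, so 2 is a primitive root.
Hence the least primitive root of 227 is 2.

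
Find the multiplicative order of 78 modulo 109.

27

Since 78 ∈ (Z/109Z)^×, its order divides φ(109) = 109 − 1 = 108 = 2^2 · 3^3.
Divisors of 108: 1, 2, 3, 4, 6, 9, 12, 18, 27, 36, 54, 108.
Evaluate successive powers at the divisors of 108:
78^1 ≡ 78 (mod 109)
78^2 ≡ 89 (mod 109)
78^3 ≡ 75 (mod 109)
78^4 ≡ 73 (mod 109)
78^6 ≡ 66 (mod 109)
78^9 ≡ 45 (mod 109)
78^12 ≡ 105 (mod 109)
78^18 ≡ 63 (mod 109)
78^27 ≡ 1 (mod 109) ✓
So ord_109(78) = 27.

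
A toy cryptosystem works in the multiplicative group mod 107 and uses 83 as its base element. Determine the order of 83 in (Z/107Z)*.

By Lagrange's theorem, ord_107(83) divides φ(107) = 107 − 1 = 106 = 2 · 53.
Divisors of 106: 1, 2, 53, 106.
Test each divisor d:
83^1 ≡ 83
83^2 ≡ 41
83^53 ≡ 1
So ord_107(83) = 53.

53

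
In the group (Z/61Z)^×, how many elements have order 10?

4

φ(61) = 61 − 1 = 60 = 2^2 · 3 · 5.
In a cyclic group of order 60, there are φ(d) elements of order d for each divisor d of 60, and zero for non-divisors.
10 = 2 · 5 divides 60, and φ(10) = 4.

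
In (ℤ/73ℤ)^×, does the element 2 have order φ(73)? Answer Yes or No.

φ(73) = 73 − 1 = 72 = 2^3 · 3^2.
Test 2^(72/q) mod 73 for each prime factor q of 72:
2^36 ≡ 1 (mod 73)  [q = 2: ≡ 1 ✗]
2^24 ≡ 64 (mod 73)  [q = 3: ≢ 1 ✓]
2^36 ≡ 1 shows ord(2) | 36, strictly less than φ(73); not a primitive root.

No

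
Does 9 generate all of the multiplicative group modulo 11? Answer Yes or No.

φ(11) = 11 − 1 = 10 = 2 · 5.
It suffices to check that the order of 9 is not a proper divisor of 10: compute 9^(10/q) for q ∈ {2, 5}.
9^5 ≡ 1 (mod 11)  [q = 2: ≡ 1 ✗]
9^2 ≡ 4 (mod 11)  [q = 5: ≢ 1 ✓]
Since 9^5 ≡ 1, the order of 9 divides 5 < 10, so 9 is not a primitive root.

No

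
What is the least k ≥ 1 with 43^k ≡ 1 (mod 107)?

106

ord(43) | φ(107) = 107 − 1 = 106 = 2 · 53.
Divisors of 106: 1, 2, 53, 106.
Compute 43^d (mod 107) for the divisors d until we hit 1:
43^1 ≡ 43
43^2 ≡ 30
43^53 ≡ 106
43^106 ≡ 1
So ord_107(43) = 106.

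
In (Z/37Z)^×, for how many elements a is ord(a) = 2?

1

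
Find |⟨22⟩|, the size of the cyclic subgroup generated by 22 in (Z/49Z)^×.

The order of 22 must divide φ(49) = φ(7^2) = 7·(7−1) = 42 = 2 · 3 · 7.
Divisors of 42: 1, 2, 3, 6, 7, 14, 21, 42.
Evaluate successive powers at the divisors of 42:
22^1 ≡ 22
22^2 ≡ 43
22^3 ≡ 15
22^6 ≡ 29
22^7 ≡ 1
Therefore the multiplicative order of 22 modulo 49 is 7.

7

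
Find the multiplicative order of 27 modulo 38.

6

By Lagrange's theorem, ord_38(27) divides φ(38) = φ(2)·φ(19) = 1·18 = 18 = 2 · 3^2.
Divisors of 18: 1, 2, 3, 6, 9, 18.
Test each divisor d:
27^1 ≡ 27 (mod 38)
27^2 ≡ 7 (mod 38)
27^3 ≡ 37 (mod 38)
27^6 ≡ 1 (mod 38) ✓
So ord_38(27) = 6.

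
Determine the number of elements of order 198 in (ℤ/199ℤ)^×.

60

φ(199) = 199 − 1 = 198 = 2 · 3^2 · 11.
Since (Z/199Z)^× is cyclic of order 198, the number of elements of order d is φ(d) when d | 198 and 0 otherwise.
198 = 2 · 3^2 · 11 divides 198, and φ(198) = 60.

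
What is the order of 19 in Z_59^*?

29

The order of 19 must divide φ(59) = 59 − 1 = 58 = 2 · 29.
Divisors of 58: 1, 2, 29, 58.
Check 19^d mod 59 for each divisor in increasing order:
19^1 ≡ 19
19^2 ≡ 7
19^29 ≡ 1
So ord_59(19) = 29.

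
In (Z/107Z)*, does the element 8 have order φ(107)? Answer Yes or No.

φ(107) = 107 − 1 = 106 = 2 · 53.
Test 8^(106/q) mod 107 for each prime factor q of 106:
8^53 ≡ 106 (mod 107)  [q = 2: ≢ 1 ✓]
8^2 ≡ 64 (mod 107)  [q = 53: ≢ 1 ✓]
Every test exponent gives a nontrivial residue, hence 8 generates the full group.

Yes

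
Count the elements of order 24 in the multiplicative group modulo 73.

φ(73) = 73 − 1 = 72 = 2^3 · 3^2.
In a cyclic group of order 72, there are φ(d) elements of order d for each divisor d of 72, and zero for non-divisors.
24 = 2^3 · 3 divides 72, and φ(24) = 8.

8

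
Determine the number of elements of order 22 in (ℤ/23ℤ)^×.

10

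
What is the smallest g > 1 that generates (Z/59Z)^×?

2

φ(59) = 59 − 1 = 58 = 2 · 29.
g is a primitive root iff g^(58/q) ≢ 1 (mod 59) for each prime q ∈ {2, 29}.
g = 2: 2^29 ≡ 58; 2^2 ≡ 4 — none is 1, so 2 is a primitive root.
The smallest primitive root modulo 59 is 2.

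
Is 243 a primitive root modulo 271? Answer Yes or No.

No

φ(271) = 271 − 1 = 270 = 2 · 3^3 · 5.
It suffices to check that the order of 243 is not a proper divisor of 270: compute 243^(270/q) for q ∈ {2, 3, 5}.
243^135 ≡ 270 (mod 271)  [q = 2: ≢ 1 ✓]
243^90 ≡ 1 (mod 271)  [q = 3: ≡ 1 ✗]
243^54 ≡ 1 (mod 271)  [q = 5: ≡ 1 ✗]
The check at q = 3 fails, so 243 generates a proper subgroup.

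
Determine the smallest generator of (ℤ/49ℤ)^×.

φ(49) = φ(7^2) = 7·(7−1) = 42 = 2 · 3 · 7.
Test candidates g = 2, 3, … against the prime factors q ∈ {2, 3, 7} of φ(49): g is a generator iff g^(42/q) ≢ 1 for every such q.
g = 2: 2^21 ≡ 1 — hits 1, so not a primitive root.
g = 3: 3^21 ≡ 48; 3^14 ≡ 30; 3^6 ≡ 43 — none is 1, so 3 is a primitive root.
The smallest primitive root modulo 49 is 3.

3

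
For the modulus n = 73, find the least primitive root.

5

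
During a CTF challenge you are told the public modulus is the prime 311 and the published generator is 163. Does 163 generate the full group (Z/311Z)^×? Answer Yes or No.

No

φ(311) = 311 − 1 = 310 = 2 · 5 · 31.
It suffices to check that the order of 163 is not a proper divisor of 310: compute 163^(310/q) for q ∈ {2, 5, 31}.
163^155 ≡ 1 (mod 311)  [q = 2: ≡ 1 ✗]
163^62 ≡ 6 (mod 311)  [q = 5: ≢ 1 ✓]
163^10 ≡ 49 (mod 311)  [q = 31: ≢ 1 ✓]
Since 163^155 ≡ 1, the order of 163 divides 155 < 310, so 163 is not a primitive root.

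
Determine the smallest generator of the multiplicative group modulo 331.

φ(331) = 331 − 1 = 330 = 2 · 3 · 5 · 11.
Test candidates g = 2, 3, … against the prime factors q ∈ {2, 3, 5, 11} of φ(331): g is a generator iff g^(330/q) ≢ 1 for every such q.
g = 2: 2^165 ≡ 330; 2^110 ≡ 299; 2^66 ≡ 64; 2^30 ≡ 1 — hits 1, so not a primitive root.
g = 3: 3^165 ≡ 330; 3^110 ≡ 299; 3^66 ≡ 64; 3^30 ≡ 270 — none is 1, so 3 is a primitive root.
Hence the least primitive root of 331 is 3.

3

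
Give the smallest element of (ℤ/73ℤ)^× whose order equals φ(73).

φ(73) = 73 − 1 = 72 = 2^3 · 3^2.
Test candidates g = 2, 3, … against the prime factors q ∈ {2, 3} of φ(73): g is a generator iff g^(72/q) ≢ 1 for every such q.
g = 2: 2^36 ≡ 1 — hits 1, so not a primitive root.
g = 3: 3^36 ≡ 1 — hits 1, so not a primitive root.
g = 4: 4^36 ≡ 1 — hits 1, so not a primitive root.
g = 5: 5^36 ≡ 72; 5^24 ≡ 8 — none is 1, so 5 is a primitive root.
Hence the least primitive root of 73 is 5.

5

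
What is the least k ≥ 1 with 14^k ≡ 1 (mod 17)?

By Lagrange's theorem, ord_17(14) divides φ(17) = 17 − 1 = 16 = 2^4.
Divisors of 16: 1, 2, 4, 8, 16.
Test each divisor d:
14^1 ≡ 14
14^2 ≡ 9
14^4 ≡ 13
14^8 ≡ 16
14^16 ≡ 1
Therefore the multiplicative order of 14 modulo 17 is 16.

16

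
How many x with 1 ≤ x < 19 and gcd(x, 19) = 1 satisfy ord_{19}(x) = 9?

φ(19) = 19 − 1 = 18 = 2 · 3^2.
(Z/19Z)^× is cyclic (|G| = 18); a cyclic group of order m has exactly φ(d) elements of each order d | m, and none otherwise.
9 = 3^2 divides 18, and φ(9) = 6.

6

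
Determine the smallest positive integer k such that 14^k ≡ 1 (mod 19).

18

Since 14 ∈ (Z/19Z)^×, its order divides φ(19) = 19 − 1 = 18 = 2 · 3^2.
Divisors of 18: 1, 2, 3, 6, 9, 18.
Compute 14^d (mod 19) for the divisors d until we hit 1:
14^1 ≡ 14
14^2 ≡ 6
14^3 ≡ 8
14^6 ≡ 7
14^9 ≡ 18
14^18 ≡ 1
The smallest such exponent is 18, so the order of 14 is 18.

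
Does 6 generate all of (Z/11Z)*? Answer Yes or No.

φ(11) = 11 − 1 = 10 = 2 · 5.
It suffices to check that the order of 6 is not a proper divisor of 10: compute 6^(10/q) for q ∈ {2, 5}.
6^5 ≡ 10 (mod 11)  [q = 2: ≢ 1 ✓]
6^2 ≡ 3 (mod 11)  [q = 5: ≢ 1 ✓]
All checks pass, so 6 has order 10 and is a primitive root modulo 11.

Yes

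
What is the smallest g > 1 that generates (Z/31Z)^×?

φ(31) = 31 − 1 = 30 = 2 · 3 · 5.
g is a primitive root iff g^(30/q) ≢ 1 (mod 31) for each prime q ∈ {2, 3, 5}.
g = 2: 2^15 ≡ 1 — hits 1, so not a primitive root.
g = 3: 3^15 ≡ 30; 3^10 ≡ 25; 3^6 ≡ 16 — none is 1, so 3 is a primitive root.
So 3 is the smallest generator of (Z/31Z)^×.

3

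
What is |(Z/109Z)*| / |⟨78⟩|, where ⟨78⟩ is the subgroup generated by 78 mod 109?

4

By Lagrange's theorem, ord_109(78) divides φ(109) = 109 − 1 = 108 = 2^2 · 3^3.
Divisors of 108: 1, 2, 3, 4, 6, 9, 12, 18, 27, 36, 54, 108.
Compute 78^d (mod 109) for the divisors d until we hit 1:
78^1 ≡ 78 (mod 109)
78^2 ≡ 89 (mod 109)
78^3 ≡ 75 (mod 109)
78^4 ≡ 73 (mod 109)
78^6 ≡ 66 (mod 109)
78^9 ≡ 45 (mod 109)
78^12 ≡ 105 (mod 109)
78^18 ≡ 63 (mod 109)
78^27 ≡ 1 (mod 109) ✓
Thus |⟨78⟩| = ord(78) = 27.
The index is φ(109) / ord(78) = 108 / 27 = 4.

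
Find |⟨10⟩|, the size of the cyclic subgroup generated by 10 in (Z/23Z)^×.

The order of 10 must divide φ(23) = 23 − 1 = 22 = 2 · 11.
Divisors of 22: 1, 2, 11, 22.
Check 10^d mod 23 for each divisor in increasing order:
10^1 ≡ 10 (mod 23)
10^2 ≡ 8 (mod 23)
10^11 ≡ 22 (mod 23)
10^22 ≡ 1 (mod 23) ✓
Therefore the multiplicative order of 10 modulo 23 is 22.

22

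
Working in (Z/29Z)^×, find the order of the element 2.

The order of 2 must divide φ(29) = 29 − 1 = 28 = 2^2 · 7.
Divisors of 28: 1, 2, 4, 7, 14, 28.
Compute 2^d (mod 29) for the divisors d until we hit 1:
2^1 ≡ 2 (mod 29)
2^2 ≡ 4 (mod 29)
2^4 ≡ 16 (mod 29)
2^7 ≡ 12 (mod 29)
2^14 ≡ 28 (mod 29)
2^28 ≡ 1 (mod 29) ✓
Hence ord(2) = 28.

28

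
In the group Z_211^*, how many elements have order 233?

φ(211) = 211 − 1 = 210 = 2 · 3 · 5 · 7.
Since (Z/211Z)^× is cyclic of order 210, the number of elements of order d is φ(d) when d | 210 and 0 otherwise.
233 does not divide 210, so no element of (Z/211Z)^× has order 233.

0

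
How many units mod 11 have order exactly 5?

φ(11) = 11 − 1 = 10 = 2 · 5.
(Z/11Z)^× is cyclic (|G| = 10); a cyclic group of order m has exactly φ(d) elements of each order d | m, and none otherwise.
5 | 10, and φ(5) = 5 − 1 = 4.

4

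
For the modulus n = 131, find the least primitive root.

φ(131) = 131 − 1 = 130 = 2 · 5 · 13.
Test candidates g = 2, 3, … against the prime factors q ∈ {2, 5, 13} of φ(131): g is a generator iff g^(130/q) ≢ 1 for every such q.
g = 2: 2^65 ≡ 130; 2^26 ≡ 53; 2^10 ≡ 107 — none is 1, so 2 is a primitive root.
Hence the least primitive root of 131 is 2.

2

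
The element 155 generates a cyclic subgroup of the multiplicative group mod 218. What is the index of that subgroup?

18

The order of 155 must divide φ(218) = φ(2)·φ(109) = 1·108 = 108 = 2^2 · 3^3.
Divisors of 108: 1, 2, 3, 4, 6, 9, 12, 18, 27, 36, 54, 108.
Evaluate successive powers at the divisors of 108:
155^1 ≡ 155 (mod 218)
155^2 ≡ 45 (mod 218)
155^3 ≡ 217 (mod 218)
155^4 ≡ 63 (mod 218)
155^6 ≡ 1 (mod 218) ✓
The order of 155 is 6, so the subgroup it generates has 6 elements.
The index is φ(218) / ord(155) = 108 / 6 = 18.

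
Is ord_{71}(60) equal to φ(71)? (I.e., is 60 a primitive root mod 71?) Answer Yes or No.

No

φ(71) = 71 − 1 = 70 = 2 · 5 · 7.
60 is a primitive root mod 71 iff 60^(φ(71)/q) ≢ 1 for every prime q | φ(71), i.e. q ∈ {2, 5, 7}.
60^35 ≡ 1 (mod 71)  [q = 2: ≡ 1 ✗]
60^14 ≡ 54 (mod 71)  [q = 5: ≢ 1 ✓]
60^10 ≡ 32 (mod 71)  [q = 7: ≢ 1 ✓]
The check at q = 2 fails, so 60 generates a proper subgroup.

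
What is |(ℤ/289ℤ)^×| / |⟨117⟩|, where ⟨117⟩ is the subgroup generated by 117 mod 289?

By Lagrange's theorem, ord_289(117) divides φ(289) = φ(17^2) = 17·(17−1) = 272 = 2^4 · 17.
Divisors of 272: 1, 2, 4, 8, 16, 17, 34, 68, 136, 272.
Compute 117^d (mod 289) for the divisors d until we hit 1:
117^1 ≡ 117
117^2 ≡ 106
117^4 ≡ 254
117^8 ≡ 69
117^16 ≡ 137
117^17 ≡ 134
117^34 ≡ 38
117^68 ≡ 288
117^136 ≡ 1
The order of 117 is 136, so the subgroup it generates has 136 elements.
The index is φ(289) / ord(117) = 272 / 136 = 2.

2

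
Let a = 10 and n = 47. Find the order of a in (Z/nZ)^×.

46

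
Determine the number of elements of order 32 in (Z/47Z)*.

φ(47) = 47 − 1 = 46 = 2 · 23.
In a cyclic group of order 46, there are φ(d) elements of order d for each divisor d of 46, and zero for non-divisors.
Here 46 is not a multiple of 32, so there are no elements of order 32.

0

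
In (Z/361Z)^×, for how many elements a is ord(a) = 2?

φ(361) = φ(19^2) = 19·(19−1) = 342 = 2 · 3^2 · 19.
In a cyclic group of order 342, there are φ(d) elements of order d for each divisor d of 342, and zero for non-divisors.
2 | 342, and φ(2) = 2 − 1 = 1.

1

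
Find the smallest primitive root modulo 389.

2

φ(389) = 389 − 1 = 388 = 2^2 · 97.
Test candidates g = 2, 3, … against the prime factors q ∈ {2, 97} of φ(389): g is a generator iff g^(388/q) ≢ 1 for every such q.
g = 2: 2^194 ≡ 388; 2^4 ≡ 16 — none is 1, so 2 is a primitive root.
So 2 is the smallest generator of (Z/389Z)^×.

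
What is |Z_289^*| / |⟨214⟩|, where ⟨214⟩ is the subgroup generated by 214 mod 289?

17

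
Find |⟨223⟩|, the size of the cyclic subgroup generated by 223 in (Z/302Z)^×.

ord(223) | φ(302) = φ(2)·φ(151) = 1·150 = 150 = 2 · 3 · 5^2.
Divisors of 150: 1, 2, 3, 5, 6, 10, 15, 25, 30, 50, 75, 150.
Evaluate successive powers at the divisors of 150:
223^1 ≡ 223 (mod 302)
223^2 ≡ 201 (mod 302)
223^3 ≡ 127 (mod 302)
223^5 ≡ 159 (mod 302)
223^6 ≡ 123 (mod 302)
223^10 ≡ 215 (mod 302)
223^15 ≡ 59 (mod 302)
223^25 ≡ 1 (mod 302) ✓
The smallest such exponent is 25, so the order of 223 is 25.

25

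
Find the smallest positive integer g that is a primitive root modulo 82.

7

φ(82) = φ(2)·φ(41) = 1·40 = 40 = 2^3 · 5.
g is a primitive root iff g^(40/q) ≢ 1 (mod 82) for each prime q ∈ {2, 5}.
g = 2: gcd(2, 82) = 2 > 1, not a unit — skip.
g = 3: 3^20 ≡ 81; 3^8 ≡ 1 — hits 1, so not a primitive root.
g = 4: gcd(4, 82) = 2 > 1, not a unit — skip.
g = 5: 5^20 ≡ 1 — hits 1, so not a primitive root.
g = 6: gcd(6, 82) = 2 > 1, not a unit — skip.
g = 7: 7^20 ≡ 81; 7^8 ≡ 37 — none is 1, so 7 is a primitive root.
So 7 is the smallest generator of (Z/82Z)^×.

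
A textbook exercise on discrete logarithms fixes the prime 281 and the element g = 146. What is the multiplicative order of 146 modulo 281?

40

Since 146 ∈ (Z/281Z)^×, its order divides φ(281) = 281 − 1 = 280 = 2^3 · 5 · 7.
Divisors of 280: 1, 2, 4, 5, 7, 8, 10, 14, 20, 28, 35, 40, 56, 70, 140, 280.
Check 146^d mod 281 for each divisor in increasing order:
146^1 ≡ 146 (mod 281)
146^2 ≡ 241 (mod 281)
146^4 ≡ 195 (mod 281)
146^5 ≡ 89 (mod 281)
146^7 ≡ 93 (mod 281)
146^8 ≡ 90 (mod 281)
146^10 ≡ 53 (mod 281)
146^14 ≡ 219 (mod 281)
146^20 ≡ 280 (mod 281)
146^28 ≡ 191 (mod 281)
146^35 ≡ 60 (mod 281)
146^40 ≡ 1 (mod 281) ✓
Therefore the multiplicative order of 146 modulo 281 is 40.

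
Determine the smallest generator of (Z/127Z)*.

φ(127) = 127 − 1 = 126 = 2 · 3^2 · 7.
g is a primitive root iff g^(126/q) ≢ 1 (mod 127) for each prime q ∈ {2, 3, 7}.
g = 2: 2^63 ≡ 1 — hits 1, so not a primitive root.
g = 3: 3^63 ≡ 126; 3^42 ≡ 107; 3^18 ≡ 4 — none is 1, so 3 is a primitive root.
The smallest primitive root modulo 127 is 3.

3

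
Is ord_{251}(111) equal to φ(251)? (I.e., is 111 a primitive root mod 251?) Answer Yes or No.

φ(251) = 251 − 1 = 250 = 2 · 5^3.
111 is a primitive root mod 251 iff 111^(φ(251)/q) ≢ 1 for every prime q | φ(251), i.e. q ∈ {2, 5}.
111^125 ≡ 250 (mod 251)  [q = 2: ≢ 1 ✓]
111^50 ≡ 113 (mod 251)  [q = 5: ≢ 1 ✓]
Every test exponent gives a nontrivial residue, hence 111 generates the full group.

Yes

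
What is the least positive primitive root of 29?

2

φ(29) = 29 − 1 = 28 = 2^2 · 7.
g is a primitive root iff g^(28/q) ≢ 1 (mod 29) for each prime q ∈ {2, 7}.
g = 2: 2^14 ≡ 28; 2^4 ≡ 16 — none is 1, so 2 is a primitive root.
Hence the least primitive root of 29 is 2.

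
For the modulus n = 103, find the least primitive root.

φ(103) = 103 − 1 = 102 = 2 · 3 · 17.
Test candidates g = 2, 3, … against the prime factors q ∈ {2, 3, 17} of φ(103): g is a generator iff g^(102/q) ≢ 1 for every such q.
g = 2: 2^51 ≡ 1 — hits 1, so not a primitive root.
g = 3: 3^51 ≡ 102; 3^34 ≡ 1 — hits 1, so not a primitive root.
g = 4: 4^51 ≡ 1 — hits 1, so not a primitive root.
g = 5: 5^51 ≡ 102; 5^34 ≡ 56; 5^6 ≡ 72 — none is 1, so 5 is a primitive root.
So 5 is the smallest generator of (Z/103Z)^×.

5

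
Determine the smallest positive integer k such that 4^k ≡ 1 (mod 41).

10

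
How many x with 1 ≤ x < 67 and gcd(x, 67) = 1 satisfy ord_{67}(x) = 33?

φ(67) = 67 − 1 = 66 = 2 · 3 · 11.
In a cyclic group of order 66, there are φ(d) elements of order d for each divisor d of 66, and zero for non-divisors.
33 = 3 · 11 divides 66, and φ(33) = 20.

20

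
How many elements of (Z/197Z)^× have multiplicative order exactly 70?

0

φ(197) = 197 − 1 = 196 = 2^2 · 7^2.
Since (Z/197Z)^× is cyclic of order 196, the number of elements of order d is φ(d) when d | 196 and 0 otherwise.
70 does not divide 196, so no element of (Z/197Z)^× has order 70.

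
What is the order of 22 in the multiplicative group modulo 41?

40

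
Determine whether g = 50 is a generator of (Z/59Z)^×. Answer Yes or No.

φ(59) = 59 − 1 = 58 = 2 · 29.
Test 50^(58/q) mod 59 for each prime factor q of 58:
50^29 ≡ 58 (mod 59)  [q = 2: ≢ 1 ✓]
50^2 ≡ 22 (mod 59)  [q = 29: ≢ 1 ✓]
None equal 1, so ord_59(50) = 58: 50 is a primitive root.

Yes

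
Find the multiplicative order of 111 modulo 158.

ord(111) | φ(158) = φ(2)·φ(79) = 1·78 = 78 = 2 · 3 · 13.
Divisors of 78: 1, 2, 3, 6, 13, 26, 39, 78.
Check 111^d mod 158 for each divisor in increasing order:
111^1 ≡ 111
111^2 ≡ 155
111^3 ≡ 141
111^6 ≡ 131
111^13 ≡ 23
111^26 ≡ 55
111^39 ≡ 1
The smallest such exponent is 39, so the order of 111 is 39.

39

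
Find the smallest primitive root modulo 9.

2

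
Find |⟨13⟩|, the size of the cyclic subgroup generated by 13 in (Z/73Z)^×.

Since 13 ∈ (Z/73Z)^×, its order divides φ(73) = 73 − 1 = 72 = 2^3 · 3^2.
Divisors of 72: 1, 2, 3, 4, 6, 8, 9, 12, 18, 24, 36, 72.
Check 13^d mod 73 for each divisor in increasing order:
13^1 ≡ 13 (mod 73)
13^2 ≡ 23 (mod 73)
13^3 ≡ 7 (mod 73)
13^4 ≡ 18 (mod 73)
13^6 ≡ 49 (mod 73)
13^8 ≡ 32 (mod 73)
13^9 ≡ 51 (mod 73)
13^12 ≡ 65 (mod 73)
13^18 ≡ 46 (mod 73)
13^24 ≡ 64 (mod 73)
13^36 ≡ 72 (mod 73)
13^72 ≡ 1 (mod 73) ✓
Hence ord(13) = 72.

72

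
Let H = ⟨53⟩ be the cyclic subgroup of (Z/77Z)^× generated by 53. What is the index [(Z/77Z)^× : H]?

By Lagrange's theorem, ord_77(53) divides φ(77) = φ(7·11) = (7−1)·(11−1) = 6·10 = 60 = 2^2 · 3 · 5.
Divisors of 60: 1, 2, 3, 4, 5, 6, 10, 12, 15, 20, 30, 60.
Test each divisor d:
53^1 ≡ 53
53^2 ≡ 37
53^3 ≡ 36
53^4 ≡ 60
53^5 ≡ 23
53^6 ≡ 64
53^10 ≡ 67
53^12 ≡ 15
53^15 ≡ 1
Thus |⟨53⟩| = ord(53) = 15.
Index = |(Z/77Z)^×| / |⟨53⟩| = 60 / 15 = 4.

4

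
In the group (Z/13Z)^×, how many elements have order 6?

φ(13) = 13 − 1 = 12 = 2^2 · 3.
Since (Z/13Z)^× is cyclic of order 12, the number of elements of order d is φ(d) when d | 12 and 0 otherwise.
6 = 2 · 3 divides 12, and φ(6) = 2.

2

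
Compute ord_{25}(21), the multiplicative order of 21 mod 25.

5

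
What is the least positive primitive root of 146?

5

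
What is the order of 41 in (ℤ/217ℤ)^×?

By Lagrange's theorem, ord_217(41) divides φ(217) = φ(7·31) = (7−1)·(31−1) = 6·30 = 180 = 2^2 · 3^2 · 5.
Divisors of 180: 1, 2, 3, 4, 5, 6, 9, 10, 12, 15, 18, 20, 30, 36, 45, 60, 90, 180.
Evaluate successive powers at the divisors of 180:
41^1 ≡ 41
41^2 ≡ 162
41^3 ≡ 132
41^4 ≡ 204
41^5 ≡ 118
41^6 ≡ 64
41^9 ≡ 202
41^10 ≡ 36
41^12 ≡ 190
41^15 ≡ 125
41^18 ≡ 8
41^20 ≡ 211
41^30 ≡ 1
The smallest such exponent is 30, so the order of 41 is 30.

30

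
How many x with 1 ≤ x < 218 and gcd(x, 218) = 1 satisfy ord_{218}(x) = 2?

φ(218) = φ(2)·φ(109) = 1·108 = 108 = 2^2 · 3^3.
In a cyclic group of order 108, there are φ(d) elements of order d for each divisor d of 108, and zero for non-divisors.
2 | 108, and φ(2) = 2 − 1 = 1.

1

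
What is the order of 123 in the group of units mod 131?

ord(123) | φ(131) = 131 − 1 = 130 = 2 · 5 · 13.
Divisors of 130: 1, 2, 5, 10, 13, 26, 65, 130.
Check 123^d mod 131 for each divisor in increasing order:
123^1 ≡ 123 (mod 131)
123^2 ≡ 64 (mod 131)
123^5 ≡ 113 (mod 131)
123^10 ≡ 62 (mod 131)
123^13 ≡ 89 (mod 131)
123^26 ≡ 61 (mod 131)
123^65 ≡ 1 (mod 131) ✓
The smallest such exponent is 65, so the order of 123 is 65.

65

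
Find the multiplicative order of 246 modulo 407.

The order of 246 must divide φ(407) = φ(11·37) = (11−1)·(37−1) = 10·36 = 360 = 2^3 · 3^2 · 5.
Divisors of 360: 1, 2, 3, 4, 5, 6, 8, 9, 10, 12, 15, 18, 20, 24, 30, 36, 40, 45, 60, 72, 90, 120, 180, 360.
Compute 246^d (mod 407) for the divisors d until we hit 1:
246^1 ≡ 246
246^2 ≡ 280
246^3 ≡ 97
246^4 ≡ 256
246^5 ≡ 298
246^6 ≡ 48
246^8 ≡ 9
246^9 ≡ 179
246^10 ≡ 78
246^12 ≡ 269
246^15 ≡ 45
246^18 ≡ 295
246^20 ≡ 386
246^24 ≡ 322
246^30 ≡ 397
246^36 ≡ 334
246^40 ≡ 34
246^45 ≡ 364
246^60 ≡ 100
246^72 ≡ 38
246^90 ≡ 221
246^120 ≡ 232
246^180 ≡ 1
Therefore the multiplicative order of 246 modulo 407 is 180.

180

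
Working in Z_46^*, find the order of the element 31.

11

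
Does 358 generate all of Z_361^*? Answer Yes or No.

φ(361) = φ(19^2) = 19·(19−1) = 342 = 2 · 3^2 · 19.
Test 358^(342/q) mod 361 for each prime factor q of 342:
358^171 ≡ 1 (mod 361)  [q = 2: ≡ 1 ✗]
358^114 ≡ 292 (mod 361)  [q = 3: ≢ 1 ✓]
358^18 ≡ 343 (mod 361)  [q = 19: ≢ 1 ✓]
Since 358^171 ≡ 1, the order of 358 divides 171 < 342, so 358 is not a primitive root.

No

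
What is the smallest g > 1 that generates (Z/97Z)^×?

5

φ(97) = 97 − 1 = 96 = 2^5 · 3.
Test candidates g = 2, 3, … against the prime factors q ∈ {2, 3} of φ(97): g is a generator iff g^(96/q) ≢ 1 for every such q.
g = 2: 2^48 ≡ 1 — hits 1, so not a primitive root.
g = 3: 3^48 ≡ 1 — hits 1, so not a primitive root.
g = 4: 4^48 ≡ 1 — hits 1, so not a primitive root.
g = 5: 5^48 ≡ 96; 5^32 ≡ 35 — none is 1, so 5 is a primitive root.
Hence the least primitive root of 97 is 5.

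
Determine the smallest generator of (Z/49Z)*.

3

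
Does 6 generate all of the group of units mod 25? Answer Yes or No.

No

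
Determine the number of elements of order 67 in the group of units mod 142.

0

φ(142) = φ(2)·φ(71) = 1·70 = 70 = 2 · 5 · 7.
Since (Z/142Z)^× is cyclic of order 70, the number of elements of order d is φ(d) when d | 70 and 0 otherwise.
Here 70 is not a multiple of 67, so there are no elements of order 67.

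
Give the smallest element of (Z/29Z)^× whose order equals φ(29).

2

φ(29) = 29 − 1 = 28 = 2^2 · 7.
Test candidates g = 2, 3, … against the prime factors q ∈ {2, 7} of φ(29): g is a generator iff g^(28/q) ≢ 1 for every such q.
g = 2: 2^14 ≡ 28; 2^4 ≡ 16 — none is 1, so 2 is a primitive root.
So 2 is the smallest generator of (Z/29Z)^×.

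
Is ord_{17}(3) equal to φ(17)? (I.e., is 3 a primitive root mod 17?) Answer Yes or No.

Yes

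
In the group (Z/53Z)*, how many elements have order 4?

φ(53) = 53 − 1 = 52 = 2^2 · 13.
(Z/53Z)^× is cyclic (|G| = 52); a cyclic group of order m has exactly φ(d) elements of each order d | m, and none otherwise.
4 = 2^2 divides 52, and φ(4) = 2.

2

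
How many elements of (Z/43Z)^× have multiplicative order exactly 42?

φ(43) = 43 − 1 = 42 = 2 · 3 · 7.
In a cyclic group of order 42, there are φ(d) elements of order d for each divisor d of 42, and zero for non-divisors.
42 = 2 · 3 · 7 divides 42, and φ(42) = 12.

12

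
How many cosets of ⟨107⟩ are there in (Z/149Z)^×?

4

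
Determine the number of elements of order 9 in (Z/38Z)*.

6

φ(38) = φ(2)·φ(19) = 1·18 = 18 = 2 · 3^2.
(Z/38Z)^× is cyclic (|G| = 18); a cyclic group of order m has exactly φ(d) elements of each order d | m, and none otherwise.
9 = 3^2 divides 18, and φ(9) = 6.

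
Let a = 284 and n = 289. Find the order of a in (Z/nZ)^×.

The order of 284 must divide φ(289) = φ(17^2) = 17·(17−1) = 272 = 2^4 · 17.
Divisors of 272: 1, 2, 4, 8, 16, 17, 34, 68, 136, 272.
Test each divisor d:
284^1 ≡ 284
284^2 ≡ 25
284^4 ≡ 47
284^8 ≡ 186
284^16 ≡ 205
284^17 ≡ 131
284^34 ≡ 110
284^68 ≡ 251
284^136 ≡ 288
284^272 ≡ 1
The smallest such exponent is 272, so the order of 284 is 272.

272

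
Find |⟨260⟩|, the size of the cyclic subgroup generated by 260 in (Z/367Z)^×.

122

ord(260) | φ(367) = 367 − 1 = 366 = 2 · 3 · 61.
Divisors of 366: 1, 2, 3, 6, 61, 122, 183, 366.
Compute 260^d (mod 367) for the divisors d until we hit 1:
260^1 ≡ 260 (mod 367)
260^2 ≡ 72 (mod 367)
260^3 ≡ 3 (mod 367)
260^6 ≡ 9 (mod 367)
260^61 ≡ 366 (mod 367)
260^122 ≡ 1 (mod 367) ✓
So ord_367(260) = 122.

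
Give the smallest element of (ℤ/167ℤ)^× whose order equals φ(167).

φ(167) = 167 − 1 = 166 = 2 · 83.
Test candidates g = 2, 3, … against the prime factors q ∈ {2, 83} of φ(167): g is a generator iff g^(166/q) ≢ 1 for every such q.
g = 2: 2^83 ≡ 1 — hits 1, so not a primitive root.
g = 3: 3^83 ≡ 1 — hits 1, so not a primitive root.
g = 4: 4^83 ≡ 1 — hits 1, so not a primitive root.
g = 5: 5^83 ≡ 166; 5^2 ≡ 25 — none is 1, so 5 is a primitive root.
The smallest primitive root modulo 167 is 5.

5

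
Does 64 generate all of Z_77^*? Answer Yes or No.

No

77 = 7 · 11 is a product of two distinct odd primes, so (Z/77Z)^× ≅ (Z/7Z)^× × (Z/11Z)^× is not cyclic.
No primitive root modulo 77 exists; in particular 64 is not one.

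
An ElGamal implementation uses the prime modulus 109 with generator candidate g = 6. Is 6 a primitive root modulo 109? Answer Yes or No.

φ(109) = 109 − 1 = 108 = 2^2 · 3^3.
It suffices to check that the order of 6 is not a proper divisor of 108: compute 6^(108/q) for q ∈ {2, 3}.
6^54 ≡ 108 (mod 109)  [q = 2: ≢ 1 ✓]
6^36 ≡ 63 (mod 109)  [q = 3: ≢ 1 ✓]
Every test exponent gives a nontrivial residue, hence 6 generates the full group.

Yes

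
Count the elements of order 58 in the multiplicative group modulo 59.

φ(59) = 59 − 1 = 58 = 2 · 29.
Since (Z/59Z)^× is cyclic of order 58, the number of elements of order d is φ(d) when d | 58 and 0 otherwise.
58 = 2 · 29 divides 58, and φ(58) = 28.

28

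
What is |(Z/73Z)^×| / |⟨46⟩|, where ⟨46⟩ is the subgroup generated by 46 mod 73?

The order of 46 must divide φ(73) = 73 − 1 = 72 = 2^3 · 3^2.
Divisors of 72: 1, 2, 3, 4, 6, 8, 9, 12, 18, 24, 36, 72.
Check 46^d mod 73 for each divisor in increasing order:
46^1 ≡ 46
46^2 ≡ 72
46^3 ≡ 27
46^4 ≡ 1
So ord_73(46) = 4, hence |⟨46⟩| = 4.
[(Z/73Z)^× : ⟨46⟩] = 72/4 = 18.

18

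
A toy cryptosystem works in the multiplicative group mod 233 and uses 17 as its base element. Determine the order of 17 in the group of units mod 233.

ord(17) | φ(233) = 233 − 1 = 232 = 2^3 · 29.
Divisors of 232: 1, 2, 4, 8, 29, 58, 116, 232.
Evaluate successive powers at the divisors of 232:
17^1 ≡ 17 (mod 233)
17^2 ≡ 56 (mod 233)
17^4 ≡ 107 (mod 233)
17^8 ≡ 32 (mod 233)
17^29 ≡ 97 (mod 233)
17^58 ≡ 89 (mod 233)
17^116 ≡ 232 (mod 233)
17^232 ≡ 1 (mod 233) ✓
Therefore the multiplicative order of 17 modulo 233 is 232.

232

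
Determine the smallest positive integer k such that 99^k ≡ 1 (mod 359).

179

The order of 99 must divide φ(359) = 359 − 1 = 358 = 2 · 179.
Divisors of 358: 1, 2, 179, 358.
Test each divisor d:
99^1 ≡ 99 (mod 359)
99^2 ≡ 108 (mod 359)
99^179 ≡ 1 (mod 359) ✓
Hence ord(99) = 179.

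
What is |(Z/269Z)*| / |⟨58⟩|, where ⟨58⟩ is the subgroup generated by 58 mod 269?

By Lagrange's theorem, ord_269(58) divides φ(269) = 269 − 1 = 268 = 2^2 · 67.
Divisors of 268: 1, 2, 4, 67, 134, 268.
Check 58^d mod 269 for each divisor in increasing order:
58^1 ≡ 58 (mod 269)
58^2 ≡ 136 (mod 269)
58^4 ≡ 204 (mod 269)
58^67 ≡ 1 (mod 269) ✓
The order of 58 is 67, so the subgroup it generates has 67 elements.
[(Z/269Z)^× : ⟨58⟩] = 268/67 = 4.

4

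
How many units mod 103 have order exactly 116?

φ(103) = 103 − 1 = 102 = 2 · 3 · 17.
Since (Z/103Z)^× is cyclic of order 102, the number of elements of order d is φ(d) when d | 102 and 0 otherwise.
Here 102 is not a multiple of 116, so there are no elements of order 116.

0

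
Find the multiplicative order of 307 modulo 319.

4

ord(307) | φ(319) = φ(11·29) = (11−1)·(29−1) = 10·28 = 280 = 2^3 · 5 · 7.
Divisors of 280: 1, 2, 4, 5, 7, 8, 10, 14, 20, 28, 35, 40, 56, 70, 140, 280.
Check 307^d mod 319 for each divisor in increasing order:
307^1 ≡ 307 (mod 319)
307^2 ≡ 144 (mod 319)
307^4 ≡ 1 (mod 319) ✓
Hence ord(307) = 4.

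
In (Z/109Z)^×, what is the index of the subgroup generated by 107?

3

Since 107 ∈ (Z/109Z)^×, its order divides φ(109) = 109 − 1 = 108 = 2^2 · 3^3.
Divisors of 108: 1, 2, 3, 4, 6, 9, 12, 18, 27, 36, 54, 108.
Test each divisor d:
107^1 ≡ 107 (mod 109)
107^2 ≡ 4 (mod 109)
107^3 ≡ 101 (mod 109)
107^4 ≡ 16 (mod 109)
107^6 ≡ 64 (mod 109)
107^9 ≡ 33 (mod 109)
107^12 ≡ 63 (mod 109)
107^18 ≡ 108 (mod 109)
107^27 ≡ 76 (mod 109)
107^36 ≡ 1 (mod 109) ✓
Thus |⟨107⟩| = ord(107) = 36.
[(Z/109Z)^× : ⟨107⟩] = 108/36 = 3.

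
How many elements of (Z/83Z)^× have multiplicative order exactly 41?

φ(83) = 83 − 1 = 82 = 2 · 41.
Since (Z/83Z)^× is cyclic of order 82, the number of elements of order d is φ(d) when d | 82 and 0 otherwise.
41 | 82, and φ(41) = 41 − 1 = 40.

40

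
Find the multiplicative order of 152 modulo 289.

34

ord(152) | φ(289) = φ(17^2) = 17·(17−1) = 272 = 2^4 · 17.
Divisors of 272: 1, 2, 4, 8, 16, 17, 34, 68, 136, 272.
Check 152^d mod 289 for each divisor in increasing order:
152^1 ≡ 152 (mod 289)
152^2 ≡ 273 (mod 289)
152^4 ≡ 256 (mod 289)
152^8 ≡ 222 (mod 289)
152^16 ≡ 154 (mod 289)
152^17 ≡ 288 (mod 289)
152^34 ≡ 1 (mod 289) ✓
Therefore the multiplicative order of 152 modulo 289 is 34.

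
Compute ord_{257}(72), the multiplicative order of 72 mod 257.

The order of 72 must divide φ(257) = 257 − 1 = 256 = 2^8.
Divisors of 256: 1, 2, 4, 8, 16, 32, 64, 128, 256.
Test each divisor d:
72^1 ≡ 72
72^2 ≡ 44
72^4 ≡ 137
72^8 ≡ 8
72^16 ≡ 64
72^32 ≡ 241
72^64 ≡ 256
72^128 ≡ 1
Hence ord(72) = 128.

128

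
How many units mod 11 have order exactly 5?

φ(11) = 11 − 1 = 10 = 2 · 5.
In a cyclic group of order 10, there are φ(d) elements of order d for each divisor d of 10, and zero for non-divisors.
5 | 10, and φ(5) = 5 − 1 = 4.

4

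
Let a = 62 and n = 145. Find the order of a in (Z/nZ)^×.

28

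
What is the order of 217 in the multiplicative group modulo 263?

Since 217 ∈ (Z/263Z)^×, its order divides φ(263) = 263 − 1 = 262 = 2 · 131.
Divisors of 262: 1, 2, 131, 262.
Compute 217^d (mod 263) for the divisors d until we hit 1:
217^1 ≡ 217 (mod 263)
217^2 ≡ 12 (mod 263)
217^131 ≡ 262 (mod 263)
217^262 ≡ 1 (mod 263) ✓
Hence ord(217) = 262.

262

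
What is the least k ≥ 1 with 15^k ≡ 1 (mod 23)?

22

Since 15 ∈ (Z/23Z)^×, its order divides φ(23) = 23 − 1 = 22 = 2 · 11.
Divisors of 22: 1, 2, 11, 22.
Check 15^d mod 23 for each divisor in increasing order:
15^1 ≡ 15
15^2 ≡ 18
15^11 ≡ 22
15^22 ≡ 1
So ord_23(15) = 22.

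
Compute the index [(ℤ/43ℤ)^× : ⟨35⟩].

ord(35) | φ(43) = 43 − 1 = 42 = 2 · 3 · 7.
Divisors of 42: 1, 2, 3, 6, 7, 14, 21, 42.
Check 35^d mod 43 for each divisor in increasing order:
35^1 ≡ 35 (mod 43)
35^2 ≡ 21 (mod 43)
35^3 ≡ 4 (mod 43)
35^6 ≡ 16 (mod 43)
35^7 ≡ 1 (mod 43) ✓
The order of 35 is 7, so the subgroup it generates has 7 elements.
The index is φ(43) / ord(35) = 42 / 7 = 6.

6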